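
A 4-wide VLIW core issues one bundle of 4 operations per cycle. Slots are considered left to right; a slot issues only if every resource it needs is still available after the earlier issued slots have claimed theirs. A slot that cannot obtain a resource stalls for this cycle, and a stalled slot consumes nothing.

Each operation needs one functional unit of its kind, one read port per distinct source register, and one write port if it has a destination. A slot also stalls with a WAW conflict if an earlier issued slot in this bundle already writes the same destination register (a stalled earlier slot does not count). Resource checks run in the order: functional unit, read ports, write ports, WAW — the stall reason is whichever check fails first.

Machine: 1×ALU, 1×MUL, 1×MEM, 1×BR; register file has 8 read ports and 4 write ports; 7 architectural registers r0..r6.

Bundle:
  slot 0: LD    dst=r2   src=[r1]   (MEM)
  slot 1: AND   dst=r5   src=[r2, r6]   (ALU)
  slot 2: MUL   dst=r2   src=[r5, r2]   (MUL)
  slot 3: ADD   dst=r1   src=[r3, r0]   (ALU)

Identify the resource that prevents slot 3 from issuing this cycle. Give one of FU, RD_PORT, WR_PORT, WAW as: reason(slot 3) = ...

reason(slot 3) = FU

  0. MEM→r2 ⇒ go  {1A/1Mu/0Ld/1B | 7r 3w}
  1. ALU→r5 ⇒ go  {0A/1Mu/0Ld/1B | 5r 2w}
  2. MUL→r2 ⇒ no(WAW)  {0A/1Mu/0Ld/1B | 5r 2w}
  3. ALU→r1 ⇒ no(FU)  {0A/1Mu/0Ld/1B | 5r 2w}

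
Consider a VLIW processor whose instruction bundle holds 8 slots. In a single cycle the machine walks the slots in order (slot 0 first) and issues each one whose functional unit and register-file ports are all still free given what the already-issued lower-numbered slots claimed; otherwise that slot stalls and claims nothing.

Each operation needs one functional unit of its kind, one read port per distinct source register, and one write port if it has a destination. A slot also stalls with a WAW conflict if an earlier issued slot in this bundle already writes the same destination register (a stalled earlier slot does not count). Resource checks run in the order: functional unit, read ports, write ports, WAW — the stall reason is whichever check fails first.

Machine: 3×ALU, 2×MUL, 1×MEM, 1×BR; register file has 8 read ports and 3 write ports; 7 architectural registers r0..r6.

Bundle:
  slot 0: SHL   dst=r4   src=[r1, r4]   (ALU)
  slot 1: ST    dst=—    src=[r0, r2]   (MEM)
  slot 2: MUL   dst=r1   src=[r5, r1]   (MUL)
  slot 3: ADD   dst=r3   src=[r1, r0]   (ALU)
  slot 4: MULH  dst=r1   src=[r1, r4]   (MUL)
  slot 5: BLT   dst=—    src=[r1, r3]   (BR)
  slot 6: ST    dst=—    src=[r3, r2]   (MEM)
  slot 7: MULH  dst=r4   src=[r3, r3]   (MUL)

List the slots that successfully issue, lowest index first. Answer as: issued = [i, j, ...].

  0. ALU→r4 ⇒ go  {2A/2Mu/1Ld/1B | 6r 2w}
  1. MEM ⇒ go  {2A/2Mu/0Ld/1B | 4r 2w}
  2. MUL→r1 ⇒ go  {2A/1Mu/0Ld/1B | 2r 1w}
  3. ALU→r3 ⇒ go  {1A/1Mu/0Ld/1B | 0r 0w}
  4. MUL→r1 ⇒ no(RD_PORT)  {1A/1Mu/0Ld/1B | 0r 0w}
  5. BR ⇒ no(RD_PORT)  {1A/1Mu/0Ld/1B | 0r 0w}
  6. MEM ⇒ no(FU)  {1A/1Mu/0Ld/1B | 0r 0w}
  7. MUL→r4 ⇒ no(RD_PORT)  {1A/1Mu/0Ld/1B | 0r 0w}

issued = [0, 1, 2, 3]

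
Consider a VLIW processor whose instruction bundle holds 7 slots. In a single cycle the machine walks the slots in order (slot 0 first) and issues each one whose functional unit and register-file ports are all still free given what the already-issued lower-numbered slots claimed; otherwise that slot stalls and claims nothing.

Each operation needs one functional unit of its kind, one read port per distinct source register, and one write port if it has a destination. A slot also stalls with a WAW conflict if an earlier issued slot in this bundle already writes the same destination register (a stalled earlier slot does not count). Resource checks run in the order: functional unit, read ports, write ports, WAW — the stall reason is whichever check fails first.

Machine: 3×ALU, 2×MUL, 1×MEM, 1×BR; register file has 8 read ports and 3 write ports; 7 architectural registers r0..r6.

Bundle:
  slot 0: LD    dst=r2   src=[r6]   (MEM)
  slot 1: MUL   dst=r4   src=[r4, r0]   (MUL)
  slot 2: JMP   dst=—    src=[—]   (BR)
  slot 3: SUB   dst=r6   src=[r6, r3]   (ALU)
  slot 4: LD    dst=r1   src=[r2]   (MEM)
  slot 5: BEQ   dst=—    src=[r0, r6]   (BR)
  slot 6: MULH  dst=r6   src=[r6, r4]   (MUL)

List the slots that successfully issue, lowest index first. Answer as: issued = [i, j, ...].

issued = [0, 1, 2, 3]

#0 MEM src=r6 dispatched  <A:3 Mu:2 Ld:0 B:1 rd:7 wr:2>
#1 MUL src=r4,r0 dispatched  <A:3 Mu:1 Ld:0 B:1 rd:5 wr:1>
#2 BR src=- dispatched  <A:3 Mu:1 Ld:0 B:0 rd:5 wr:1>
#3 ALU src=r6,r3 dispatched  <A:2 Mu:1 Ld:0 B:0 rd:3 wr:0>
#4 MEM src=r2 held:FU  <A:2 Mu:1 Ld:0 B:0 rd:3 wr:0>
#5 BR src=r0,r6 held:FU  <A:2 Mu:1 Ld:0 B:0 rd:3 wr:0>
#6 MUL src=r6,r4 held:WR_PORT  <A:2 Mu:1 Ld:0 B:0 rd:3 wr:0>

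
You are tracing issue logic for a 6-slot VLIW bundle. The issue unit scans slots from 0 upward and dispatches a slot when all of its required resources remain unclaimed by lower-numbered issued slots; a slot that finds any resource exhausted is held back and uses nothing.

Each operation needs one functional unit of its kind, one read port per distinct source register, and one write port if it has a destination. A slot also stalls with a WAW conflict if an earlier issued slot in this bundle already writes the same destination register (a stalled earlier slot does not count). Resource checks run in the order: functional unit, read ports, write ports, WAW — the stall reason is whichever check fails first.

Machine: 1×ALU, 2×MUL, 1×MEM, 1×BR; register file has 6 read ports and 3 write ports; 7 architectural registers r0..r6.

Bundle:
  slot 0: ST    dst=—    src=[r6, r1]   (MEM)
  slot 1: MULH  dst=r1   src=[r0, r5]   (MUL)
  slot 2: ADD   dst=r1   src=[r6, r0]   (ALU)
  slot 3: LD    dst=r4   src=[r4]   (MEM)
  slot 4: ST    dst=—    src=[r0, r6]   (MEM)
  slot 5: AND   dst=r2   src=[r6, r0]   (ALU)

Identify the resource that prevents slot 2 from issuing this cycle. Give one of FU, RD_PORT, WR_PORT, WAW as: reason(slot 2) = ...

reason(slot 2) = WAW

  0. MEM ⇒ go  {1A/2Mu/0Ld/1B | 4r 3w}
  1. MUL→r1 ⇒ go  {1A/1Mu/0Ld/1B | 2r 2w}
  2. ALU→r1 ⇒ no(WAW)  {1A/1Mu/0Ld/1B | 2r 2w}
  3. MEM→r4 ⇒ no(FU)  {1A/1Mu/0Ld/1B | 2r 2w}
  4. MEM ⇒ no(FU)  {1A/1Mu/0Ld/1B | 2r 2w}
  5. ALU→r2 ⇒ go  {0A/1Mu/0Ld/1B | 0r 1w}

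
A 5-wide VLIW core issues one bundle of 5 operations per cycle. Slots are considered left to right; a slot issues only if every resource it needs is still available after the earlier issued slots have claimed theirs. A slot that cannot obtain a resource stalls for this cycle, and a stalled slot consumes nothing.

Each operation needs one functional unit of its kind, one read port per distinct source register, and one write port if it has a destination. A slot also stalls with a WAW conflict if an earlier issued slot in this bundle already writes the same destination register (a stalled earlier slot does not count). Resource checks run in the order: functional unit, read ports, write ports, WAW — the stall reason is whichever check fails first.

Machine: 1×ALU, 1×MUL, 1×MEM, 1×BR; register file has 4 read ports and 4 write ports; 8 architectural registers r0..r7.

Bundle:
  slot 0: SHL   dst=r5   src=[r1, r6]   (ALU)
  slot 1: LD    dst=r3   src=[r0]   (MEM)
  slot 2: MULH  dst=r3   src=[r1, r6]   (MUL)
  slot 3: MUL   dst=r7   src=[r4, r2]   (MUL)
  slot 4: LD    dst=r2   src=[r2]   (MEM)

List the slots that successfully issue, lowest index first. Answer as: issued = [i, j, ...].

issued = [0, 1]

[0] ALU needs rd=2 wr=1: ok; after: ALU=0 MUL=1 MEM=1 BR=1, R=2, W=3
[1] MEM needs rd=1 wr=1: ok; after: ALU=0 MUL=1 MEM=0 BR=1, R=1, W=2
[2] MUL needs rd=2 wr=1: RD_PORT; after: ALU=0 MUL=1 MEM=0 BR=1, R=1, W=2
[3] MUL needs rd=2 wr=1: RD_PORT; after: ALU=0 MUL=1 MEM=0 BR=1, R=1, W=2
[4] MEM needs rd=1 wr=1: FU; after: ALU=0 MUL=1 MEM=0 BR=1, R=1, W=2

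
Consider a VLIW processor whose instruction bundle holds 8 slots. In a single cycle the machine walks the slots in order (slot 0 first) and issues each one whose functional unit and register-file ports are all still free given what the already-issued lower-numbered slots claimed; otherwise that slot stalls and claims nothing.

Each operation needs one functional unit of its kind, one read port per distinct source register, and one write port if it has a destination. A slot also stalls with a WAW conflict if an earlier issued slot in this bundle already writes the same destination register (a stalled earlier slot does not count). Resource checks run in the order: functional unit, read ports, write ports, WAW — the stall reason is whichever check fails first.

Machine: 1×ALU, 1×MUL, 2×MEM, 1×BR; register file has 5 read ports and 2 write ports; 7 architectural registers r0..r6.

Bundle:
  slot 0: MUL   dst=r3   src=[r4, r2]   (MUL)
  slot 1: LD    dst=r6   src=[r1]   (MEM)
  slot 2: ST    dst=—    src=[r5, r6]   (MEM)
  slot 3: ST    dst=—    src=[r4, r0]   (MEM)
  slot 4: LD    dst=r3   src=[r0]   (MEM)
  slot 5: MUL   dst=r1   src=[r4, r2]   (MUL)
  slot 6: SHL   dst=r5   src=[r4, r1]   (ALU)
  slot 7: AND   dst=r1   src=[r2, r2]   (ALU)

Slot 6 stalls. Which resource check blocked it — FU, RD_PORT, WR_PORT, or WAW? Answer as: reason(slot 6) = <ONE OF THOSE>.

reason(slot 6) = RD_PORT

(0) want 1×MUL +2rd +1wr — yes → AL1|MU0|ME2|BR1|rd3|wr1
(1) want 1×MEM +1rd +1wr — yes → AL1|MU0|ME1|BR1|rd2|wr0
(2) want 1×MEM +2rd +0wr — yes → AL1|MU0|ME0|BR1|rd0|wr0
(3) want 1×MEM +2rd +0wr — FU → AL1|MU0|ME0|BR1|rd0|wr0
(4) want 1×MEM +1rd +1wr — FU → AL1|MU0|ME0|BR1|rd0|wr0
(5) want 1×MUL +2rd +1wr — FU → AL1|MU0|ME0|BR1|rd0|wr0
(6) want 1×ALU +2rd +1wr — RD_PORT → AL1|MU0|ME0|BR1|rd0|wr0
(7) want 1×ALU +1rd +1wr — RD_PORT → AL1|MU0|ME0|BR1|rd0|wr0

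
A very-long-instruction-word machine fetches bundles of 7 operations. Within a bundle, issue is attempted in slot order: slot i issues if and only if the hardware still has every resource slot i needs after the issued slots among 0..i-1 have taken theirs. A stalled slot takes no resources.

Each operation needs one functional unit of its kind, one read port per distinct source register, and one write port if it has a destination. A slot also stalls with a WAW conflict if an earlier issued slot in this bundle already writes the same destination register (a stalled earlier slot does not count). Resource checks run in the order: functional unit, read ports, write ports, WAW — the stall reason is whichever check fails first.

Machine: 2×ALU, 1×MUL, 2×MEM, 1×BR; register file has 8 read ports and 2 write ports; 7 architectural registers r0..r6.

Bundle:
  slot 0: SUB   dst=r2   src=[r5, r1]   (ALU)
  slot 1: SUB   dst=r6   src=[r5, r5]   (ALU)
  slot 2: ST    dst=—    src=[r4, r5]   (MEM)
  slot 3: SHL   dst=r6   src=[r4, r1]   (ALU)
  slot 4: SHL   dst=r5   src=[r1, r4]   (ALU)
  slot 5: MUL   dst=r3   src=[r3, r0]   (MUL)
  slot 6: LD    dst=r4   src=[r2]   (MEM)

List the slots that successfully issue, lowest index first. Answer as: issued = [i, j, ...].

issued = [0, 1, 2]

slot 0 (ALU): ISSUE — free A1,Mu1,Ld2,B1 rp6 wp1
slot 1 (ALU): ISSUE — free A0,Mu1,Ld2,B1 rp5 wp0
slot 2 (MEM): ISSUE — free A0,Mu1,Ld1,B1 rp3 wp0
slot 3 (ALU): stall FU — free A0,Mu1,Ld1,B1 rp3 wp0
slot 4 (ALU): stall FU — free A0,Mu1,Ld1,B1 rp3 wp0
slot 5 (MUL): stall WR_PORT — free A0,Mu1,Ld1,B1 rp3 wp0
slot 6 (MEM): stall WR_PORT — free A0,Mu1,Ld1,B1 rp3 wp0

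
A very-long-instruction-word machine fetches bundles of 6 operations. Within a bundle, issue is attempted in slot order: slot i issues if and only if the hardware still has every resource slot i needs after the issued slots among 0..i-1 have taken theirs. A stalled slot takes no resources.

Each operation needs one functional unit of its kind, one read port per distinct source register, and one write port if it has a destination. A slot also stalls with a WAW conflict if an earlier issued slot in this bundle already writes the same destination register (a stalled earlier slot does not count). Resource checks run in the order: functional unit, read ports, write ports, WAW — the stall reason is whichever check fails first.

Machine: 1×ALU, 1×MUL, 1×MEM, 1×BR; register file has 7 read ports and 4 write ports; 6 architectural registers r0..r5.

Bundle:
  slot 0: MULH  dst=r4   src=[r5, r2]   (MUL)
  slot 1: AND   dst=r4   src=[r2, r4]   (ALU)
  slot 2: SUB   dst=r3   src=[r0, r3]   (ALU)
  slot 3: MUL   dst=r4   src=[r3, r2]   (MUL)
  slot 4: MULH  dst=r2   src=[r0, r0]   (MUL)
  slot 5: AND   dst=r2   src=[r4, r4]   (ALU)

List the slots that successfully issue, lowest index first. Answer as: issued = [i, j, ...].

issued = [0, 2]

  0. MUL→r4 ⇒ go  {1A/0Mu/1Ld/1B | 5r 3w}
  1. ALU→r4 ⇒ no(WAW)  {1A/0Mu/1Ld/1B | 5r 3w}
  2. ALU→r3 ⇒ go  {0A/0Mu/1Ld/1B | 3r 2w}
  3. MUL→r4 ⇒ no(FU)  {0A/0Mu/1Ld/1B | 3r 2w}
  4. MUL→r2 ⇒ no(FU)  {0A/0Mu/1Ld/1B | 3r 2w}
  5. ALU→r2 ⇒ no(FU)  {0A/0Mu/1Ld/1B | 3r 2w}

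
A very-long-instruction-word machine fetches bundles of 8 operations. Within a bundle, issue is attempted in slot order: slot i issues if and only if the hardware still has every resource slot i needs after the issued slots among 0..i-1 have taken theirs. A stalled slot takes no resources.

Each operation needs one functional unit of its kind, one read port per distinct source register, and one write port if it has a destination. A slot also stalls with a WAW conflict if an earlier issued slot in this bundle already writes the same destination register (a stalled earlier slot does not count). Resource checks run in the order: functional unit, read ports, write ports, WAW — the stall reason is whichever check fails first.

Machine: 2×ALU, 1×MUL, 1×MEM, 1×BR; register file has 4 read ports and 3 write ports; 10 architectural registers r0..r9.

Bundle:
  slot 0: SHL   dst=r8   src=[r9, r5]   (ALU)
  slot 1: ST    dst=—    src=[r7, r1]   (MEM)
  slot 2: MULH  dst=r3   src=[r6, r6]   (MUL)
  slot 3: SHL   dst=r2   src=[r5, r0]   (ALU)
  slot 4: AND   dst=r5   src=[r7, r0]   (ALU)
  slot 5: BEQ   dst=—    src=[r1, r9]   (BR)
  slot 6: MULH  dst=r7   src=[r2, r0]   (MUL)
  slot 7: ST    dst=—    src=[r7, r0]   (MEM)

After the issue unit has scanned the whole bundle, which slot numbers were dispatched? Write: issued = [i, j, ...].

issued = [0, 1]

  0. ALU→r8 ⇒ go  {1A/1Mu/1Ld/1B | 2r 2w}
  1. MEM ⇒ go  {1A/1Mu/0Ld/1B | 0r 2w}
  2. MUL→r3 ⇒ no(RD_PORT)  {1A/1Mu/0Ld/1B | 0r 2w}
  3. ALU→r2 ⇒ no(RD_PORT)  {1A/1Mu/0Ld/1B | 0r 2w}
  4. ALU→r5 ⇒ no(RD_PORT)  {1A/1Mu/0Ld/1B | 0r 2w}
  5. BR ⇒ no(RD_PORT)  {1A/1Mu/0Ld/1B | 0r 2w}
  6. MUL→r7 ⇒ no(RD_PORT)  {1A/1Mu/0Ld/1B | 0r 2w}
  7. MEM ⇒ no(FU)  {1A/1Mu/0Ld/1B | 0r 2w}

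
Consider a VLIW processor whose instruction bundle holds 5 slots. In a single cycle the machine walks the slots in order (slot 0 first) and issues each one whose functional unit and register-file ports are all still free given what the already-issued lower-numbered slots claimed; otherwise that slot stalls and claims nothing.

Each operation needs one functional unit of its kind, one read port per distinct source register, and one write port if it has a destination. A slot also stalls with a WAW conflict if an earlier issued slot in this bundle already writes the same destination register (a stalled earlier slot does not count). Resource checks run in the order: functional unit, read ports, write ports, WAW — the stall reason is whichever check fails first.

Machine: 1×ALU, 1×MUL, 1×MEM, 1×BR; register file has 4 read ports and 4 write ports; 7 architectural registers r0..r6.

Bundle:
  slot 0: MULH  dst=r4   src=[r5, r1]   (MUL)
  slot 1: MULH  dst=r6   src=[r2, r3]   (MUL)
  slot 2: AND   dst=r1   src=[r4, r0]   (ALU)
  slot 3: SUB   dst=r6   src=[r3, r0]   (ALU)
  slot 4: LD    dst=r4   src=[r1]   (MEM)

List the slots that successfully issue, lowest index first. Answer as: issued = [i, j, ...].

issued = [0, 2]

slot 0 (MUL): ISSUE — free A1,Mu0,Ld1,B1 rp2 wp3
slot 1 (MUL): stall FU — free A1,Mu0,Ld1,B1 rp2 wp3
slot 2 (ALU): ISSUE — free A0,Mu0,Ld1,B1 rp0 wp2
slot 3 (ALU): stall FU — free A0,Mu0,Ld1,B1 rp0 wp2
slot 4 (MEM): stall RD_PORT — free A0,Mu0,Ld1,B1 rp0 wp2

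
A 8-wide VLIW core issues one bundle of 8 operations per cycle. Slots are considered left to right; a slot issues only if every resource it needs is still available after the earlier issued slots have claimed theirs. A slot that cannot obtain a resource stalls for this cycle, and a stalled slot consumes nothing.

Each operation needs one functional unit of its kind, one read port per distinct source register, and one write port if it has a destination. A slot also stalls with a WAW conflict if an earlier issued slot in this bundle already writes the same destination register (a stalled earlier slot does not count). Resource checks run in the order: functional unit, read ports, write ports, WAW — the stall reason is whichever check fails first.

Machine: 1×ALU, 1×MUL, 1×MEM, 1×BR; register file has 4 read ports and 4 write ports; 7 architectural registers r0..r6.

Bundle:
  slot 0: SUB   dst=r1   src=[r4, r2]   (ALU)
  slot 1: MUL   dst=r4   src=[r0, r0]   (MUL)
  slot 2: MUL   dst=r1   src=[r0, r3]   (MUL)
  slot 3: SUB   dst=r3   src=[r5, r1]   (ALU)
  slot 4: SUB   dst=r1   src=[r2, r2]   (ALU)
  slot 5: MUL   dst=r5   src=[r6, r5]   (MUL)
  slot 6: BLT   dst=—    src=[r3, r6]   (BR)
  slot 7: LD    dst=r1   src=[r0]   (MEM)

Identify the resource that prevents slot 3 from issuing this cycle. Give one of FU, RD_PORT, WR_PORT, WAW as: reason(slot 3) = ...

reason(slot 3) = FU

slot 0 (ALU): ISSUE — free A0,Mu1,Ld1,B1 rp2 wp3
slot 1 (MUL): ISSUE — free A0,Mu0,Ld1,B1 rp1 wp2
slot 2 (MUL): stall FU — free A0,Mu0,Ld1,B1 rp1 wp2
slot 3 (ALU): stall FU — free A0,Mu0,Ld1,B1 rp1 wp2
slot 4 (ALU): stall FU — free A0,Mu0,Ld1,B1 rp1 wp2
slot 5 (MUL): stall FU — free A0,Mu0,Ld1,B1 rp1 wp2
slot 6 (BR): stall RD_PORT — free A0,Mu0,Ld1,B1 rp1 wp2
slot 7 (MEM): stall WAW — free A0,Mu0,Ld1,B1 rp1 wp2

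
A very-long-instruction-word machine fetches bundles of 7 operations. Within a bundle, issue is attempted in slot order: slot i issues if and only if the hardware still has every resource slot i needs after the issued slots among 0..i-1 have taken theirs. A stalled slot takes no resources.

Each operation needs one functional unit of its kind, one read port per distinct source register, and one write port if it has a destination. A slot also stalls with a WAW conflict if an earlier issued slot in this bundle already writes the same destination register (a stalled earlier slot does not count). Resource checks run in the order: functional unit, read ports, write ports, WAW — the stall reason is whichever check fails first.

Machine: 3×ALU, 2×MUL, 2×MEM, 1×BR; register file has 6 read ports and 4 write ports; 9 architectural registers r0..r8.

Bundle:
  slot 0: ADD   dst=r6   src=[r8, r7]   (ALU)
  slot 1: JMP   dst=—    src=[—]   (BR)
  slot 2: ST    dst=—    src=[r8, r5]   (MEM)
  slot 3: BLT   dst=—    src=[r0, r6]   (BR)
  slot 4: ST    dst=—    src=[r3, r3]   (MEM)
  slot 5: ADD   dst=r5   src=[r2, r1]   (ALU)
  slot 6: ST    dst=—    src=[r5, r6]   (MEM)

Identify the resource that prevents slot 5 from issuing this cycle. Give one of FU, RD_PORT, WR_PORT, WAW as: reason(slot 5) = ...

reason(slot 5) = RD_PORT

  0. ALU→r6 ⇒ go  {2A/2Mu/2Ld/1B | 4r 3w}
  1. BR ⇒ go  {2A/2Mu/2Ld/0B | 4r 3w}
  2. MEM ⇒ go  {2A/2Mu/1Ld/0B | 2r 3w}
  3. BR ⇒ no(FU)  {2A/2Mu/1Ld/0B | 2r 3w}
  4. MEM ⇒ go  {2A/2Mu/0Ld/0B | 1r 3w}
  5. ALU→r5 ⇒ no(RD_PORT)  {2A/2Mu/0Ld/0B | 1r 3w}
  6. MEM ⇒ no(FU)  {2A/2Mu/0Ld/0B | 1r 3w}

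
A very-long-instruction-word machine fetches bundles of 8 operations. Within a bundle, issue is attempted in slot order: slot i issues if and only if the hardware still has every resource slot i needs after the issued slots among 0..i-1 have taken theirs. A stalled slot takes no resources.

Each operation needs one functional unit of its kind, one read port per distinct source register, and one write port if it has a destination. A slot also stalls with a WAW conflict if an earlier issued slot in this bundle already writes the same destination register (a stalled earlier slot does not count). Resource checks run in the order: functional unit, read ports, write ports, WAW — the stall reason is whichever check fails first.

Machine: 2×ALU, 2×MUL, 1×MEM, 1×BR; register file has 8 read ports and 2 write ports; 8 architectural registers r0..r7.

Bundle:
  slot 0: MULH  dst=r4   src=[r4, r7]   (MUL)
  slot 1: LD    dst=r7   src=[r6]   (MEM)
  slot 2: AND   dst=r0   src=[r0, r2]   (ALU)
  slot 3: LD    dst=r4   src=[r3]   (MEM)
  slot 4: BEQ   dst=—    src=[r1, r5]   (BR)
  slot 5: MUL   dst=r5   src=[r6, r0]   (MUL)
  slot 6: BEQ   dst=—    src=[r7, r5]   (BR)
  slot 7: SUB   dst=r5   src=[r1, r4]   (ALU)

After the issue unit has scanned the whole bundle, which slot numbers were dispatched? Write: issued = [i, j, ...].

#0 MUL src=r4,r7 dispatched  <A:2 Mu:1 Ld:1 B:1 rd:6 wr:1>
#1 MEM src=r6 dispatched  <A:2 Mu:1 Ld:0 B:1 rd:5 wr:0>
#2 ALU src=r0,r2 held:WR_PORT  <A:2 Mu:1 Ld:0 B:1 rd:5 wr:0>
#3 MEM src=r3 held:FU  <A:2 Mu:1 Ld:0 B:1 rd:5 wr:0>
#4 BR src=r1,r5 dispatched  <A:2 Mu:1 Ld:0 B:0 rd:3 wr:0>
#5 MUL src=r6,r0 held:WR_PORT  <A:2 Mu:1 Ld:0 B:0 rd:3 wr:0>
#6 BR src=r7,r5 held:FU  <A:2 Mu:1 Ld:0 B:0 rd:3 wr:0>
#7 ALU src=r1,r4 held:WR_PORT  <A:2 Mu:1 Ld:0 B:0 rd:3 wr:0>

issued = [0, 1, 4]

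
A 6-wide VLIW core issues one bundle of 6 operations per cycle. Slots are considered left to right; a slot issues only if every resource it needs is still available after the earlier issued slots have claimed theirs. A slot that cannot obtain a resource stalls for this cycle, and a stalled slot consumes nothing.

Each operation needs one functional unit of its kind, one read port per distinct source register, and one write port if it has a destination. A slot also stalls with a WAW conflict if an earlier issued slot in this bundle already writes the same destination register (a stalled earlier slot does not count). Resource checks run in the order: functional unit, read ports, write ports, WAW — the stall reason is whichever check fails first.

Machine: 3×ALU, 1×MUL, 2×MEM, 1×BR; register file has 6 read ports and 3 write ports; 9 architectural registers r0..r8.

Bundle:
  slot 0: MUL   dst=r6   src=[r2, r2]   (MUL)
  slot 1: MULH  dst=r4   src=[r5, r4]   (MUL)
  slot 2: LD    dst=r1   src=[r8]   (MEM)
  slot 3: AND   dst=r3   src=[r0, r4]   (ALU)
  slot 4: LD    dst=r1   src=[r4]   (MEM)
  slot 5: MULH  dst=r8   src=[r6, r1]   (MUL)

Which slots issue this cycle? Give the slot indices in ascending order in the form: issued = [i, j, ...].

slot 0 (MUL): ISSUE — free A3,Mu0,Ld2,B1 rp5 wp2
slot 1 (MUL): stall FU — free A3,Mu0,Ld2,B1 rp5 wp2
slot 2 (MEM): ISSUE — free A3,Mu0,Ld1,B1 rp4 wp1
slot 3 (ALU): ISSUE — free A2,Mu0,Ld1,B1 rp2 wp0
slot 4 (MEM): stall WR_PORT — free A2,Mu0,Ld1,B1 rp2 wp0
slot 5 (MUL): stall FU — free A2,Mu0,Ld1,B1 rp2 wp0

issued = [0, 2, 3]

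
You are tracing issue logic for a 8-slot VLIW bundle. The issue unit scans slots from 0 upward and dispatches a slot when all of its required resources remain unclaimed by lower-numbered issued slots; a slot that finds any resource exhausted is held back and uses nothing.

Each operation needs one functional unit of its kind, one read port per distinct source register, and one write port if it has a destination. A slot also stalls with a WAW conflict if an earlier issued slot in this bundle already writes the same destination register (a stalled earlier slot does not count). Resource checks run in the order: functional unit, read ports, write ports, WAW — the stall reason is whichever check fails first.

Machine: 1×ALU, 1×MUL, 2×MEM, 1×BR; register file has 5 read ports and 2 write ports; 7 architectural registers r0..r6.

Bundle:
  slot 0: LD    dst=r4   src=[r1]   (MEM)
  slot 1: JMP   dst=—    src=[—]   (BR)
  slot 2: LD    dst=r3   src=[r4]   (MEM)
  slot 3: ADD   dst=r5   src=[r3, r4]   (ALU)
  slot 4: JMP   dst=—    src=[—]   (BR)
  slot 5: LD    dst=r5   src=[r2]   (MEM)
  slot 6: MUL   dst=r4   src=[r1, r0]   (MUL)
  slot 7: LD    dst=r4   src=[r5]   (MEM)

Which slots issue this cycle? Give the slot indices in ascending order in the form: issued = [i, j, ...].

issued = [0, 1, 2]

slot 0 (MEM): ISSUE — free A1,Mu1,Ld1,B1 rp4 wp1
slot 1 (BR): ISSUE — free A1,Mu1,Ld1,B0 rp4 wp1
slot 2 (MEM): ISSUE — free A1,Mu1,Ld0,B0 rp3 wp0
slot 3 (ALU): stall WR_PORT — free A1,Mu1,Ld0,B0 rp3 wp0
slot 4 (BR): stall FU — free A1,Mu1,Ld0,B0 rp3 wp0
slot 5 (MEM): stall FU — free A1,Mu1,Ld0,B0 rp3 wp0
slot 6 (MUL): stall WR_PORT — free A1,Mu1,Ld0,B0 rp3 wp0
slot 7 (MEM): stall FU — free A1,Mu1,Ld0,B0 rp3 wp0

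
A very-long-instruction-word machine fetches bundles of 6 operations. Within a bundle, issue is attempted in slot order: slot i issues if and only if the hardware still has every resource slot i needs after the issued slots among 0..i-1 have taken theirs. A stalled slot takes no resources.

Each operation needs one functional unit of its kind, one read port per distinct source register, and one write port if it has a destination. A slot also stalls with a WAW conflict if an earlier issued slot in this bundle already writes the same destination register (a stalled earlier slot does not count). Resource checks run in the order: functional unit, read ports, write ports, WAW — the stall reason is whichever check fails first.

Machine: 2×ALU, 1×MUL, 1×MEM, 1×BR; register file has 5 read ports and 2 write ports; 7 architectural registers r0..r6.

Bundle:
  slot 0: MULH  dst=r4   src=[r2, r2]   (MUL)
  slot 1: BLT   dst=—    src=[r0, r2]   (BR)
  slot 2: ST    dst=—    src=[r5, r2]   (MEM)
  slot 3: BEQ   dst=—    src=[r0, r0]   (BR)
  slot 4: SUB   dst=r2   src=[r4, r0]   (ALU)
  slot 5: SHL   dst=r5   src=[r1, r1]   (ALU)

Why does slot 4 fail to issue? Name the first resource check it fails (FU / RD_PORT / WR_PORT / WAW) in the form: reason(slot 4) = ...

reason(slot 4) = RD_PORT

(0) want 1×MUL +1rd +1wr — yes → AL2|MU0|ME1|BR1|rd4|wr1
(1) want 1×BR +2rd +0wr — yes → AL2|MU0|ME1|BR0|rd2|wr1
(2) want 1×MEM +2rd +0wr — yes → AL2|MU0|ME0|BR0|rd0|wr1
(3) want 1×BR +1rd +0wr — FU → AL2|MU0|ME0|BR0|rd0|wr1
(4) want 1×ALU +2rd +1wr — RD_PORT → AL2|MU0|ME0|BR0|rd0|wr1
(5) want 1×ALU +1rd +1wr — RD_PORT → AL2|MU0|ME0|BR0|rd0|wr1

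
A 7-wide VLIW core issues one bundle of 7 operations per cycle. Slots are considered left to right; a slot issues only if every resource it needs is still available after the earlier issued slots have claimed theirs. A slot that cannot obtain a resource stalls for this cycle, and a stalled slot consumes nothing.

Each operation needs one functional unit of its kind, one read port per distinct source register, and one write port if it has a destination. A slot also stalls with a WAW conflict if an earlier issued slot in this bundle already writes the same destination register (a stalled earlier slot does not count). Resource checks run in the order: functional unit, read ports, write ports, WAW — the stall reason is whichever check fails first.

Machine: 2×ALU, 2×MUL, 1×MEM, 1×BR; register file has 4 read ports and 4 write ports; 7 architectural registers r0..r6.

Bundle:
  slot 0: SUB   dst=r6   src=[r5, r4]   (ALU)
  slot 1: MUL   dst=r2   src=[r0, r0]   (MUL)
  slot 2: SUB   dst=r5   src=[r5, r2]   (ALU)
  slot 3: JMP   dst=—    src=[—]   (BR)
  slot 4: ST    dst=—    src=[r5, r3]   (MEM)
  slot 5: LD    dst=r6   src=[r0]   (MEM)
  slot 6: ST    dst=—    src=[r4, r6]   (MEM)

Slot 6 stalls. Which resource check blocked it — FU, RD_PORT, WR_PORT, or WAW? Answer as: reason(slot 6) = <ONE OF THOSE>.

[0] ALU needs rd=2 wr=1: ok; after: ALU=1 MUL=2 MEM=1 BR=1, R=2, W=3
[1] MUL needs rd=1 wr=1: ok; after: ALU=1 MUL=1 MEM=1 BR=1, R=1, W=2
[2] ALU needs rd=2 wr=1: RD_PORT; after: ALU=1 MUL=1 MEM=1 BR=1, R=1, W=2
[3] BR needs rd=0 wr=0: ok; after: ALU=1 MUL=1 MEM=1 BR=0, R=1, W=2
[4] MEM needs rd=2 wr=0: RD_PORT; after: ALU=1 MUL=1 MEM=1 BR=0, R=1, W=2
[5] MEM needs rd=1 wr=1: WAW; after: ALU=1 MUL=1 MEM=1 BR=0, R=1, W=2
[6] MEM needs rd=2 wr=0: RD_PORT; after: ALU=1 MUL=1 MEM=1 BR=0, R=1, W=2

reason(slot 6) = RD_PORT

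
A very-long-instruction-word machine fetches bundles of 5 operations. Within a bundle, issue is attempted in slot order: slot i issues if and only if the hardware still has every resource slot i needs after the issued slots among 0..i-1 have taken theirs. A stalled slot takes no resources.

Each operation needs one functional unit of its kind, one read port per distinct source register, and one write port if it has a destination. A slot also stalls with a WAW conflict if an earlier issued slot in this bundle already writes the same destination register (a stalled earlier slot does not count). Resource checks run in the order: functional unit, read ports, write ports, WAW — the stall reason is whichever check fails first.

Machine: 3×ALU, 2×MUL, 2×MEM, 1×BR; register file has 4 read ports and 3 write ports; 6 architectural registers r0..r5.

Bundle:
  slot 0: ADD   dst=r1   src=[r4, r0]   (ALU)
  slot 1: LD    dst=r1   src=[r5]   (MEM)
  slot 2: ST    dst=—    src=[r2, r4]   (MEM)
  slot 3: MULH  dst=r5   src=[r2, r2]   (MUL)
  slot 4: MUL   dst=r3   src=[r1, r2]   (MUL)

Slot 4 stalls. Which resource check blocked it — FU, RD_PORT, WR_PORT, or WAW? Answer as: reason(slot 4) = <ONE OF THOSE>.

  0. ALU→r1 ⇒ go  {2A/2Mu/2Ld/1B | 2r 2w}
  1. MEM→r1 ⇒ no(WAW)  {2A/2Mu/2Ld/1B | 2r 2w}
  2. MEM ⇒ go  {2A/2Mu/1Ld/1B | 0r 2w}
  3. MUL→r5 ⇒ no(RD_PORT)  {2A/2Mu/1Ld/1B | 0r 2w}
  4. MUL→r3 ⇒ no(RD_PORT)  {2A/2Mu/1Ld/1B | 0r 2w}

reason(slot 4) = RD_PORT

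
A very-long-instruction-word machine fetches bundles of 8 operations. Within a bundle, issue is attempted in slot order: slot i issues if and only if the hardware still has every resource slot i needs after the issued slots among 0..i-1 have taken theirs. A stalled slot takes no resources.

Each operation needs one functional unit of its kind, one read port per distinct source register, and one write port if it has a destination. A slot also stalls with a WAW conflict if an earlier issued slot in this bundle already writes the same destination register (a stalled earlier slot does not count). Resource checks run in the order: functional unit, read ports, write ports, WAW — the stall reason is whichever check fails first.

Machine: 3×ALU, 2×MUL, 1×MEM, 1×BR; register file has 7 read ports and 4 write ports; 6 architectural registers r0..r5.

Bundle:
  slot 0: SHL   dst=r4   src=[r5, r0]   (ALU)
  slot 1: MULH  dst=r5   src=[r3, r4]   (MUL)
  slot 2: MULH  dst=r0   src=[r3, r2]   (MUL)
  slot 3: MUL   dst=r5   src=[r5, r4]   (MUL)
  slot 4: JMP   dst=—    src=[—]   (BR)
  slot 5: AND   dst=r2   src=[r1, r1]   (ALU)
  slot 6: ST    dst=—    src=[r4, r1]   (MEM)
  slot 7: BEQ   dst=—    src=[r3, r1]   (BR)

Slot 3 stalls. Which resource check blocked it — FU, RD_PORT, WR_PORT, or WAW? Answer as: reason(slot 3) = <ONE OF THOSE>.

reason(slot 3) = FU

[0] ALU needs rd=2 wr=1: ok; after: ALU=2 MUL=2 MEM=1 BR=1, R=5, W=3
[1] MUL needs rd=2 wr=1: ok; after: ALU=2 MUL=1 MEM=1 BR=1, R=3, W=2
[2] MUL needs rd=2 wr=1: ok; after: ALU=2 MUL=0 MEM=1 BR=1, R=1, W=1
[3] MUL needs rd=2 wr=1: FU; after: ALU=2 MUL=0 MEM=1 BR=1, R=1, W=1
[4] BR needs rd=0 wr=0: ok; after: ALU=2 MUL=0 MEM=1 BR=0, R=1, W=1
[5] ALU needs rd=1 wr=1: ok; after: ALU=1 MUL=0 MEM=1 BR=0, R=0, W=0
[6] MEM needs rd=2 wr=0: RD_PORT; after: ALU=1 MUL=0 MEM=1 BR=0, R=0, W=0
[7] BR needs rd=2 wr=0: FU; after: ALU=1 MUL=0 MEM=1 BR=0, R=0, W=0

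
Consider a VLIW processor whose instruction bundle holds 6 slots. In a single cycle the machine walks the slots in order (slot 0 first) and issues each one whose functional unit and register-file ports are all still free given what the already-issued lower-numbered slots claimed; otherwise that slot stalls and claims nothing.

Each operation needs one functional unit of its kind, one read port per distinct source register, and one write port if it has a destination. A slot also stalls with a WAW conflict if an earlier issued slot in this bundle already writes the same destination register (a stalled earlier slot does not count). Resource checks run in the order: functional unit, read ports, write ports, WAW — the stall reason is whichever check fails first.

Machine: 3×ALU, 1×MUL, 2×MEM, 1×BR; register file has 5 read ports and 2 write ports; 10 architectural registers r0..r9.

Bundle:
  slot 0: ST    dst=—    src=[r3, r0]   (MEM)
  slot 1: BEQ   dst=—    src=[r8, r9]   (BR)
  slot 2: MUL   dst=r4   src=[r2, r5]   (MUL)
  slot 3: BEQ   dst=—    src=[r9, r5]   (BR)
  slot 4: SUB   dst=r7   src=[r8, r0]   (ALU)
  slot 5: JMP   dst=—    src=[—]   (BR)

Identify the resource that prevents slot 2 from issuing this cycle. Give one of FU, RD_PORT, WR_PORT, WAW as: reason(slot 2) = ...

reason(slot 2) = RD_PORT

slot 0 (MEM): ISSUE — free A3,Mu1,Ld1,B1 rp3 wp2
slot 1 (BR): ISSUE — free A3,Mu1,Ld1,B0 rp1 wp2
slot 2 (MUL): stall RD_PORT — free A3,Mu1,Ld1,B0 rp1 wp2
slot 3 (BR): stall FU — free A3,Mu1,Ld1,B0 rp1 wp2
slot 4 (ALU): stall RD_PORT — free A3,Mu1,Ld1,B0 rp1 wp2
slot 5 (BR): stall FU — free A3,Mu1,Ld1,B0 rp1 wp2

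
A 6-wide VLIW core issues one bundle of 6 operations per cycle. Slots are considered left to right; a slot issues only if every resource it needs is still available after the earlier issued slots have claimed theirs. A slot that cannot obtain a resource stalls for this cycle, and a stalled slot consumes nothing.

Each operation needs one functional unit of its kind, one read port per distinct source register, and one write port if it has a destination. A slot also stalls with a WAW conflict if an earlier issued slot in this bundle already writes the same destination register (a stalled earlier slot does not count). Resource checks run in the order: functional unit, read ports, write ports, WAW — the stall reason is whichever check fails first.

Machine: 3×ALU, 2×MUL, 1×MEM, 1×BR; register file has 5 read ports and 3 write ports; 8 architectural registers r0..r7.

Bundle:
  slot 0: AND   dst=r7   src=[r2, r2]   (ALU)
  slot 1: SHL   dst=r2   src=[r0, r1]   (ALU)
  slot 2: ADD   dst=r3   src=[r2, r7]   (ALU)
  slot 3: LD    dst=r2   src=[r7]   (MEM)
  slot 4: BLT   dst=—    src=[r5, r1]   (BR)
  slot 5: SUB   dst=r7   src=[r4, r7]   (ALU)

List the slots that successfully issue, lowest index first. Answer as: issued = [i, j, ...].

(0) want 1×ALU +1rd +1wr — yes → AL2|MU2|ME1|BR1|rd4|wr2
(1) want 1×ALU +2rd +1wr — yes → AL1|MU2|ME1|BR1|rd2|wr1
(2) want 1×ALU +2rd +1wr — yes → AL0|MU2|ME1|BR1|rd0|wr0
(3) want 1×MEM +1rd +1wr — RD_PORT → AL0|MU2|ME1|BR1|rd0|wr0
(4) want 1×BR +2rd +0wr — RD_PORT → AL0|MU2|ME1|BR1|rd0|wr0
(5) want 1×ALU +2rd +1wr — FU → AL0|MU2|ME1|BR1|rd0|wr0

issued = [0, 1, 2]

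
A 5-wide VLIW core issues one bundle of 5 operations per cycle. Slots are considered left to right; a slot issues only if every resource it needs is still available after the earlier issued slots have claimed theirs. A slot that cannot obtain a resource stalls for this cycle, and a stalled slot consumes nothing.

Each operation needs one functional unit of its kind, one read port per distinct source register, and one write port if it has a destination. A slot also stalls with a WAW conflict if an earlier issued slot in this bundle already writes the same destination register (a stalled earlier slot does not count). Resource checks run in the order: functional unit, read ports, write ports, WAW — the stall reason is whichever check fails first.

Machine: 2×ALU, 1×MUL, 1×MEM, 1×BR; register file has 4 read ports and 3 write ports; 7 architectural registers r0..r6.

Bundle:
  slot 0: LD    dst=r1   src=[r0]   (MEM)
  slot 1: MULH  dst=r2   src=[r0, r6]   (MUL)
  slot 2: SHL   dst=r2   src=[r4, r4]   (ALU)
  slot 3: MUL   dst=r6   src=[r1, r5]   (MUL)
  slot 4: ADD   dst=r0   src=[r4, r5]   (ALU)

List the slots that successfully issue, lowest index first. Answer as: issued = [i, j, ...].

issued = [0, 1]

#0 MEM src=r0 dispatched  <A:2 Mu:1 Ld:0 B:1 rd:3 wr:2>
#1 MUL src=r0,r6 dispatched  <A:2 Mu:0 Ld:0 B:1 rd:1 wr:1>
#2 ALU src=r4,r4 held:WAW  <A:2 Mu:0 Ld:0 B:1 rd:1 wr:1>
#3 MUL src=r1,r5 held:FU  <A:2 Mu:0 Ld:0 B:1 rd:1 wr:1>
#4 ALU src=r4,r5 held:RD_PORT  <A:2 Mu:0 Ld:0 B:1 rd:1 wr:1>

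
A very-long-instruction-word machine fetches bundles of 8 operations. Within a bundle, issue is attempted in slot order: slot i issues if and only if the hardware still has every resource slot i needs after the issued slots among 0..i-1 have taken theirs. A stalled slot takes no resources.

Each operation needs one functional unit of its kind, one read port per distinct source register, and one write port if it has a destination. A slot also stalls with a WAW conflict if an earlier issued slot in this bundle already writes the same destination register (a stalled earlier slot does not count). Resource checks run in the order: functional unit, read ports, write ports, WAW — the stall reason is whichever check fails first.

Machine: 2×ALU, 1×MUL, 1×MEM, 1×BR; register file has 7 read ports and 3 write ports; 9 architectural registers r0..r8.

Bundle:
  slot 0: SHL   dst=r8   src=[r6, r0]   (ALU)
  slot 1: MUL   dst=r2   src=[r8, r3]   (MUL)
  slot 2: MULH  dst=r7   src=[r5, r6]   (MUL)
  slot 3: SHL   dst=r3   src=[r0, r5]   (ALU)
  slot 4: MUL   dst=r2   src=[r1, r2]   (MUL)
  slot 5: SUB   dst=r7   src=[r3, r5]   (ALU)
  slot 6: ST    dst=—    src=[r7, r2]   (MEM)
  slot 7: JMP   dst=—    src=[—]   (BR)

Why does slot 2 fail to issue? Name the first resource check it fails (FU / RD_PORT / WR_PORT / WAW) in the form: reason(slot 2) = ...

reason(slot 2) = FU

  0. ALU→r8 ⇒ go  {1A/1Mu/1Ld/1B | 5r 2w}
  1. MUL→r2 ⇒ go  {1A/0Mu/1Ld/1B | 3r 1w}
  2. MUL→r7 ⇒ no(FU)  {1A/0Mu/1Ld/1B | 3r 1w}
  3. ALU→r3 ⇒ go  {0A/0Mu/1Ld/1B | 1r 0w}
  4. MUL→r2 ⇒ no(FU)  {0A/0Mu/1Ld/1B | 1r 0w}
  5. ALU→r7 ⇒ no(FU)  {0A/0Mu/1Ld/1B | 1r 0w}
  6. MEM ⇒ no(RD_PORT)  {0A/0Mu/1Ld/1B | 1r 0w}
  7. BR ⇒ go  {0A/0Mu/1Ld/0B | 1r 0w}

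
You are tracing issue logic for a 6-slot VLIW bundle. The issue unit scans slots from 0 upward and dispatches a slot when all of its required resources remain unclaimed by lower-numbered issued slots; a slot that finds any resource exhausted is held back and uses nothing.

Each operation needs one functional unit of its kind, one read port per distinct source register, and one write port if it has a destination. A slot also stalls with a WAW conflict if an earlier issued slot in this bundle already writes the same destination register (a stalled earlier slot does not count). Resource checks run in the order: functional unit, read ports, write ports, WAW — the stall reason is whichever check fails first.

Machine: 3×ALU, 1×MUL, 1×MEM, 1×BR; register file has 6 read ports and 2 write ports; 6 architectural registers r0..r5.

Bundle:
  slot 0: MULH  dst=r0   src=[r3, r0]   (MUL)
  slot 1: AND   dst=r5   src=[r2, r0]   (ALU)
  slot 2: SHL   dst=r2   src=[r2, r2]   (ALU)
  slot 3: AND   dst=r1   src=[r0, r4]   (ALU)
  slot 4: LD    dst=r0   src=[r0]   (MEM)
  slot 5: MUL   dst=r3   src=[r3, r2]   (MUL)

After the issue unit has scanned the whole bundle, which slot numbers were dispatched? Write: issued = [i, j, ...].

  0. MUL→r0 ⇒ go  {3A/0Mu/1Ld/1B | 4r 1w}
  1. ALU→r5 ⇒ go  {2A/0Mu/1Ld/1B | 2r 0w}
  2. ALU→r2 ⇒ no(WR_PORT)  {2A/0Mu/1Ld/1B | 2r 0w}
  3. ALU→r1 ⇒ no(WR_PORT)  {2A/0Mu/1Ld/1B | 2r 0w}
  4. MEM→r0 ⇒ no(WR_PORT)  {2A/0Mu/1Ld/1B | 2r 0w}
  5. MUL→r3 ⇒ no(FU)  {2A/0Mu/1Ld/1B | 2r 0w}

issued = [0, 1]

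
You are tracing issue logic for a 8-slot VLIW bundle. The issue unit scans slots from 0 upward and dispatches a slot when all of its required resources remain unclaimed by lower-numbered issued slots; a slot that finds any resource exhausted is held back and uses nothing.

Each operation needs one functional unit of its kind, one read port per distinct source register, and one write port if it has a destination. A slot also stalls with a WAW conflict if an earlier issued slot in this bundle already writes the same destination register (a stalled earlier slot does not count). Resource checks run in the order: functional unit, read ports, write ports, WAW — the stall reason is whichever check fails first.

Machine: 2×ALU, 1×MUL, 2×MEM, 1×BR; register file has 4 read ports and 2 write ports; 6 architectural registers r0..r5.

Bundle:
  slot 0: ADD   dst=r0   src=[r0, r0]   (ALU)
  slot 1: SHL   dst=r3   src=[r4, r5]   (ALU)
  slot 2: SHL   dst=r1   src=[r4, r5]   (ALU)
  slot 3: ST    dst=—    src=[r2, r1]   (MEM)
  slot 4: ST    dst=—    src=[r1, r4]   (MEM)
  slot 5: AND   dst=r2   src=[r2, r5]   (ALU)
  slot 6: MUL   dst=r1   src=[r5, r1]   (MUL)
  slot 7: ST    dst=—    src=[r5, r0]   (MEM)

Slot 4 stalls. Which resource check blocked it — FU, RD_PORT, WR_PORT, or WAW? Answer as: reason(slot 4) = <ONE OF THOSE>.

[0] ALU needs rd=1 wr=1: ok; after: ALU=1 MUL=1 MEM=2 BR=1, R=3, W=1
[1] ALU needs rd=2 wr=1: ok; after: ALU=0 MUL=1 MEM=2 BR=1, R=1, W=0
[2] ALU needs rd=2 wr=1: FU; after: ALU=0 MUL=1 MEM=2 BR=1, R=1, W=0
[3] MEM needs rd=2 wr=0: RD_PORT; after: ALU=0 MUL=1 MEM=2 BR=1, R=1, W=0
[4] MEM needs rd=2 wr=0: RD_PORT; after: ALU=0 MUL=1 MEM=2 BR=1, R=1, W=0
[5] ALU needs rd=2 wr=1: FU; after: ALU=0 MUL=1 MEM=2 BR=1, R=1, W=0
[6] MUL needs rd=2 wr=1: RD_PORT; after: ALU=0 MUL=1 MEM=2 BR=1, R=1, W=0
[7] MEM needs rd=2 wr=0: RD_PORT; after: ALU=0 MUL=1 MEM=2 BR=1, R=1, W=0

reason(slot 4) = RD_PORT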